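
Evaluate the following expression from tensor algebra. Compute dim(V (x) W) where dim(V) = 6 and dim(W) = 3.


The dimension of a tensor product is the product of dimensions.
dim(V) = 6, dim(W) = 3
dim(V (x) W) = 6 * 3 = 18

18


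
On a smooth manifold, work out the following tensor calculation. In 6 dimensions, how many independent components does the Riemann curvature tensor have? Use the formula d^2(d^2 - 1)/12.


The Riemann tensor in d dimensions has d^2(d^2 - 1)/12 independent components.
d = 6, so d^2 = 36
d^2 - 1 = 35
d^2(d^2 - 1) = 36 * 35 = 1260
Divide by 12: 1260 / 12 = 105

105


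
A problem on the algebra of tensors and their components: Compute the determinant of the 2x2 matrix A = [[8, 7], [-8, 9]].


For a 2x2 matrix [[a, b], [c, d]], det = a*d - b*c.
a = 8, b = 7, c = -8, d = 9
a*d = 8 * 9 = 72
b*c = 7 * -8 = -56
det = 72 - -56 = 128

128


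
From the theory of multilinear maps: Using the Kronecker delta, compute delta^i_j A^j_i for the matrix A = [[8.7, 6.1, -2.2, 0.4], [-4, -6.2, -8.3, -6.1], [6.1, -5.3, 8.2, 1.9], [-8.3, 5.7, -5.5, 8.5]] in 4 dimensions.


The contraction (trace) of a rank-2 tensor is the sum of its diagonal elements.
Diagonal entries: A[1,1] = 8.7, A[2,2] = -6.2, A[3,3] = 8.2, A[4,4] = 8.5
Tr(A) = 8.7 + -6.2 + 8.2 + 8.5 = 19.2

19.2


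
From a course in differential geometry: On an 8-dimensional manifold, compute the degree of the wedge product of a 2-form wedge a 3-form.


The degree of a wedge product is the sum of the degrees of the individual forms.
Degrees: 2, 3
Total degree = 2 + 3 = 5

5


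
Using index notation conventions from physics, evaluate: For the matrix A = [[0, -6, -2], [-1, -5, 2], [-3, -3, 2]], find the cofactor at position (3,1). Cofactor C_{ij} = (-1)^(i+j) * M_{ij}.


To find cofactor C_{31}, delete row 3 and column 1.
The resulting 2x2 submatrix is: [[-6, -2], [-5, 2]]
Minor M_{31} = -6*2 - -2*-5
  = -12 - 10 = -22
Sign = (-1)^(3+1) = (-1)^4 = 1
Cofactor C_{31} = 1 * -22 = -22

-22


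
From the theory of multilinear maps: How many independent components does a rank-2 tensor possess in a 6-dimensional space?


The number of components of a rank-r tensor in d dimensions is d^r.
Here d = 6 and r = 2.
6^2 = 36

36


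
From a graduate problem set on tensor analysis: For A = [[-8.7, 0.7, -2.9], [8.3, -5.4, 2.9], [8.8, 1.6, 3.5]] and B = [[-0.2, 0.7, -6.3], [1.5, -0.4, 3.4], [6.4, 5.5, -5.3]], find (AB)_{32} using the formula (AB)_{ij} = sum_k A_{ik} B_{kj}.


(AB)_{ij} = sum_k A_{ik} B_{kj}.
For i=3, j=2:
A_{31} * B_{12} = 8.8 * 0.7 = 6.16
A_{32} * B_{22} = 1.6 * -0.4 = -0.64
A_{33} * B_{32} = 3.5 * 5.5 = 19.25
Sum = 6.16 + -0.64 + 19.25 = 24.77

24.77


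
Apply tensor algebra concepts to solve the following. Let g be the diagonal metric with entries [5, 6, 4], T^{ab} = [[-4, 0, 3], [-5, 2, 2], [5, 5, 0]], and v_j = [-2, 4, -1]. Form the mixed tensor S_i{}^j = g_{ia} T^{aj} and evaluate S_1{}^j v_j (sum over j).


Step 1: lower the first index. For a diagonal metric, g_{ia} T^{aj} = g_{ii} T^{ij} (no sum on i).
g_{11} = 5
S_1{}^1 = 5 * T^{11} = 5 * -4 = -20
S_1{}^2 = 5 * T^{12} = 5 * 0 = 0
S_1{}^3 = 5 * T^{13} = 5 * 3 = 15
Step 2: contract S_1{}^j with v_j.
S_1{}^1 * v_1 = -20 * -2 = 40
S_1{}^2 * v_2 = 0 * 4 = 0
S_1{}^3 * v_3 = 15 * -1 = -15
Result = 40 + 0 + -15 = 25

25


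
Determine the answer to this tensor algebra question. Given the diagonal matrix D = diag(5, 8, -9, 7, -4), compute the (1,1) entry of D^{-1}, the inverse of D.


For a diagonal matrix, the inverse has entries (D^{-1})_{ii} = 1/d_{ii}.
The diagonal entries are: d_{11} = 5, d_{22} = 8, d_{33} = -9, d_{44} = 7, d_{55} = -4
We need (D^{-1})_{11} = 1/d_{11} = 1/5 = 1/5

1/5


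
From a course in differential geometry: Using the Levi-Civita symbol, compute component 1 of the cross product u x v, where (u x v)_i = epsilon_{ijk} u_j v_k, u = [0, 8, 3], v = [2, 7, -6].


(u x v)_1 = sum_{j,k} epsilon_{1jk} u_j v_k. Only permutations of (1,2,3) contribute; the two non-zero terms are:
eps_{123} u_2 v_3 = 1 * 8 * -6 = -48
eps_{132} u_3 v_2 = -1 * 3 * 7 = -21
(u x v)_1 = -69

-69


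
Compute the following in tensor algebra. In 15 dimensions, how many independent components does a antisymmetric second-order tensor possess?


A antisymmetric rank-2 tensor in d dimensions has d(d-1)/2 independent components.
d = 15
d(d-1)/2 = 15 * 14 / 2 = 210 / 2 = 105

105


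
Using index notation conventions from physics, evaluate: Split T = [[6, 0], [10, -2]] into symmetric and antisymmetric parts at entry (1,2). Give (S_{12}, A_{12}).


T_{12} = 0
T_{21} = 10
S_{12} = (0 + 10)/2 = 10/2 = 5
A_{12} = (0 - 10)/2 = -10/2 = -5
Check: S + A = 5 + -5 = 0 = T_{12}.

(5, -5)


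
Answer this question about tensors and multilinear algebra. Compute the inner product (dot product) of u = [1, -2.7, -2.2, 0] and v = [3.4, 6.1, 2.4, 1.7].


The inner product u . v = sum of u_i * v_i.
Term-by-term: 1 * 3.4, -2.7 * 6.1, -2.2 * 2.4, 0 * 1.7
Products: 3.4, -16.47, -5.28, 0
Sum = 3.4 + -16.47 + -5.28 + 0 = -18.35

-18.35


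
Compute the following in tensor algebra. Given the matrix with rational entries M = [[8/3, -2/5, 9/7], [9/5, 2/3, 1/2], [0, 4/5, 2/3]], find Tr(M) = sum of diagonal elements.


The trace is the sum of diagonal entries.
Diagonal: M[1,1] = 8/3, M[2,2] = 2/3, M[3,3] = 2/3
Tr(M) = 8/3 + 2/3 + 2/3
Computing step by step:
After adding M[1,1]: 8/3
After adding M[2,2]: 10/3
After adding M[3,3]: 4
Tr(M) = 4

4


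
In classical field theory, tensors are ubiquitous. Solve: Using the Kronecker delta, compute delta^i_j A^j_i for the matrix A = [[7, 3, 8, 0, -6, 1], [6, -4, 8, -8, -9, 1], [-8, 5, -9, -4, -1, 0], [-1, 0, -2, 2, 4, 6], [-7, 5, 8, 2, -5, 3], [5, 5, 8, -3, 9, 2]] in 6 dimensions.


The contraction (trace) of a rank-2 tensor is the sum of its diagonal elements.
Diagonal entries: A[1,1] = 7, A[2,2] = -4, A[3,3] = -9, A[4,4] = 2, A[5,5] = -5, A[6,6] = 2
Tr(A) = 7 + -4 + -9 + 2 + -5 + 2 = -7

-7


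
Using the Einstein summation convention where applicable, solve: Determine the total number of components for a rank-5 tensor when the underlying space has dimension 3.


The number of components of a rank-r tensor in d dimensions is d^r.
Here d = 3 and r = 5.
3^5 = 243

243


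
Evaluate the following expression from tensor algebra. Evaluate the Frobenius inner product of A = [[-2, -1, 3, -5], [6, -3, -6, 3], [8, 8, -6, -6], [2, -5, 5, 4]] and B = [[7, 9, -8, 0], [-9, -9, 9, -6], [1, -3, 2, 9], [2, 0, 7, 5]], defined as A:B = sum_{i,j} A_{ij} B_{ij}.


A:B = sum over all i,j of A_{ij} * B_{ij}.
Row 1: -2*7=-14, -1*9=-9, 3*-8=-24, -5*0=0 => row sum = -47
Row 2: 6*-9=-54, -3*-9=27, -6*9=-54, 3*-6=-18 => row sum = -99
Row 3: 8*1=8, 8*-3=-24, -6*2=-12, -6*9=-54 => row sum = -82
Row 4: 2*2=4, -5*0=0, 5*7=35, 4*5=20 => row sum = 59
Total = -47 + -99 + -82 + 59 = -169

-169


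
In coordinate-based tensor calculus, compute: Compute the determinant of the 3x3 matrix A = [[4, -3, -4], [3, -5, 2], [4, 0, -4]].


Expanding along the first row, det(A) = a11*M_11 - a12*M_12 + a13*M_13, where M_1j is the (1,j) minor.
Minor M_11 = -5*-4 - 2*0 = 20
Minor M_12 = 3*-4 - 2*4 = -20
Minor M_13 = 3*0 - -5*4 = 20
det = 4*(20) - -3*(-20) + -4*(20)
    = 80 - 60 + -80
    = -60

-60


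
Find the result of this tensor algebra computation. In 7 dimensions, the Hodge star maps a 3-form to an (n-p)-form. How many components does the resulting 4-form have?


The Hodge dual of a p-form on an n-dimensional manifold is an (n-p)-form.
n = 7, p = 3, so dual degree = 7 - 3 = 4
The number of components is C(n, n-p) = C(7, 4) = 35

35


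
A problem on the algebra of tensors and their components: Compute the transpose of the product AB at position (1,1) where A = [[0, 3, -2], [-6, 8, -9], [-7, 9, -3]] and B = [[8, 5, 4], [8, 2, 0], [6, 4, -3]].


(AB)^T_{ij} = (AB)_{ji} = sum_k A_{jk} B_{ki}.
For i=1, j=1 we need (AB)_{11}:
A_{11} * B_{11} = 0 * 8 = 0
A_{12} * B_{21} = 3 * 8 = 24
A_{13} * B_{31} = -2 * 6 = -12
Sum = 0 + 24 + -12 = 12

12


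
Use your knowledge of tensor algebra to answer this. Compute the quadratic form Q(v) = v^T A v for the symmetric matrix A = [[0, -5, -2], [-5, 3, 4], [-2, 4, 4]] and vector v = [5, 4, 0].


First compute Av:
(Av)_1 = 0*5 + -5*4 + -2*0 = -20
(Av)_2 = -5*5 + 3*4 + 4*0 = -13
(Av)_3 = -2*5 + 4*4 + 4*0 = 6
Av = [-20, -13, 6]
Then v^T (Av) = 5*-20 + 4*-13 + 0*6
= -100 + -52 + 0 = -152

-152


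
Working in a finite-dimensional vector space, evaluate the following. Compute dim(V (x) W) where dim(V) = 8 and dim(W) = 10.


The dimension of a tensor product is the product of dimensions.
dim(V) = 8, dim(W) = 10
dim(V (x) W) = 8 * 10 = 80

80


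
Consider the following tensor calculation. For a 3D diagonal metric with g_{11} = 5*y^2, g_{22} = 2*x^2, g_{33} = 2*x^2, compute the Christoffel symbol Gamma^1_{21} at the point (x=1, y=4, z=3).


For a diagonal metric, Gamma^k_{ij} = (1/2) g^{kk} (dg_{ik}/dx_j + dg_{jk}/dx_i - dg_{ij}/dx_k).
The metric is diagonal, so g_{ab} = 0 for a != b.
At the given point: g_{11} = 80, g_{22} = 2, g_{33} = 2
g^{11} = 1/80
dg_{21}/dx_1 = 0 (off-diagonal)
dg_{11}/dx_2 = dg_{11}/dx_2 = 40
dg_{21}/dx_1 = 0 (off-diagonal)
Numerator = 0 + 40 - 0 = 40
Gamma^1_{21} = 40 / (2 * 80) = 1/4

1/4


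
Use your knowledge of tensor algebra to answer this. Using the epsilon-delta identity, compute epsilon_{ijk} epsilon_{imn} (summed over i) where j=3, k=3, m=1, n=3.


Using the identity: epsilon_{ijk} epsilon_{imn} = delta_{jm} delta_{kn} - delta_{jn} delta_{km}.
delta_{31} = 0
delta_{33} = 1
delta_{33} = 1
delta_{31} = 0
Result = 0 * 1 - 1 * 0 = 0 - 0 = 0

0


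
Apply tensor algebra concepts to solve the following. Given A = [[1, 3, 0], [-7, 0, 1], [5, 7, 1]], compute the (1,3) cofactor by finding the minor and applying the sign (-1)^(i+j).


To find cofactor C_{13}, delete row 1 and column 3.
The resulting 2x2 submatrix is: [[-7, 0], [5, 7]]
Minor M_{13} = -7*7 - 0*5
  = -49 - 0 = -49
Sign = (-1)^(1+3) = (-1)^4 = 1
Cofactor C_{13} = 1 * -49 = -49

-49


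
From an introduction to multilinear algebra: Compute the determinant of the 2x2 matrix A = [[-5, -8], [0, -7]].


For a 2x2 matrix [[a, b], [c, d]], det = a*d - b*c.
a = -5, b = -8, c = 0, d = -7
a*d = -5 * -7 = 35
b*c = -8 * 0 = 0
det = 35 - 0 = 35

35


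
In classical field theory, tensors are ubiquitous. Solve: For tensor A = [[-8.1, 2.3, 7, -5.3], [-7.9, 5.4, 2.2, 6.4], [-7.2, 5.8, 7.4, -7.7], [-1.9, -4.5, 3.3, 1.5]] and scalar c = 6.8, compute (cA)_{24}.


Scalar multiplication: (cA)_{ij} = c * A_{ij}.
c = 6.8
A_{24} = 6.4
(cA)_{24} = 6.8 * 6.4 = 43.52

43.52


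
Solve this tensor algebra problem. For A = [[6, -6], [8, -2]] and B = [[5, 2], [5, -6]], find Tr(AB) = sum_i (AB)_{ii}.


Tr(AB) = sum_i (AB)_{ii} where (AB)_{ii} = sum_k A_{ik} B_{ki}.
(AB)_{11} = 6*5 + -6*5 = 0
(AB)_{22} = 8*2 + -2*-6 = 28
Tr(AB) = 0 + 28 = 28

28


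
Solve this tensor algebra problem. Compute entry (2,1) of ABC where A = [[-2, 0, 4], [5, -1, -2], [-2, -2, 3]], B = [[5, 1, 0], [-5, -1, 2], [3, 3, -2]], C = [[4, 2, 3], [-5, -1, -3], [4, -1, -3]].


(ABC)_{21} = sum_m (AB)_{2m} C_{m1}. First compute row 2 of AB.
(AB)_{21} = 5*5 + -1*-5 + -2*3 = 24
(AB)_{22} = 5*1 + -1*-1 + -2*3 = 0
(AB)_{23} = 5*0 + -1*2 + -2*-2 = 2
Now contract with column 1 of C:
(AB)_{21} * C_{11} = 24 * 4 = 96
(AB)_{22} * C_{21} = 0 * -5 = 0
(AB)_{23} * C_{31} = 2 * 4 = 8
(ABC)_{21} = 96 + 0 + 8 = 104

104


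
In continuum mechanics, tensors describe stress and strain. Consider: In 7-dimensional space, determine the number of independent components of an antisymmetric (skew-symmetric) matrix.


An antisymmetric rank-2 tensor satisfies A_{ij} = -A_{ji}, so diagonal entries are zero.
The independent components are the upper-triangular entries: C(n, 2) = n(n-1)/2.
n = 7
C(7, 2) = 7 * 6 / 2 = 42 / 2 = 21

21


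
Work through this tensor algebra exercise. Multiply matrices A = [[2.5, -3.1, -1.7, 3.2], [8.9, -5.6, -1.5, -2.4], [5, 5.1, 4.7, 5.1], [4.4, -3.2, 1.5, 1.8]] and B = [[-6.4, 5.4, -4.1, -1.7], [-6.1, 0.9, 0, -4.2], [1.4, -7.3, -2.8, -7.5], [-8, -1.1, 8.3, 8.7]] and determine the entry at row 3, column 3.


(AB)_{ij} = sum_k A_{ik} B_{kj}.
For i=3, j=3:
A_{31} * B_{13} = 5 * -4.1 = -20.5
A_{32} * B_{23} = 5.1 * 0 = 0
A_{33} * B_{33} = 4.7 * -2.8 = -13.16
A_{34} * B_{43} = 5.1 * 8.3 = 42.33
Sum = -20.5 + 0 + -13.16 + 42.33 = 8.67

8.67


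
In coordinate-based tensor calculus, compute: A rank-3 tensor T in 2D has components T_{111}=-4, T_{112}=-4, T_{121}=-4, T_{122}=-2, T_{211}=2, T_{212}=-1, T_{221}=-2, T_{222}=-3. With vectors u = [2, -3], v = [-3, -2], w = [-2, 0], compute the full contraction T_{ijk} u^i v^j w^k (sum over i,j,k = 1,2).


S = sum over i,j,k of T_{ijk} u_i v_j w_k. Expanding all 8 terms:
T_{111}*u_1*v_1*w_1 = -4*2*-3*-2 = -48  (running total: -48)
T_{112}*u_1*v_1*w_2 = -4*2*-3*0 = 0  (running total: -48)
T_{121}*u_1*v_2*w_1 = -4*2*-2*-2 = -32  (running total: -80)
T_{122}*u_1*v_2*w_2 = -2*2*-2*0 = 0  (running total: -80)
T_{211}*u_2*v_1*w_1 = 2*-3*-3*-2 = -36  (running total: -116)
T_{212}*u_2*v_1*w_2 = -1*-3*-3*0 = 0  (running total: -116)
T_{221}*u_2*v_2*w_1 = -2*-3*-2*-2 = 24  (running total: -92)
T_{222}*u_2*v_2*w_2 = -3*-3*-2*0 = 0  (running total: -92)
S = -92

-92


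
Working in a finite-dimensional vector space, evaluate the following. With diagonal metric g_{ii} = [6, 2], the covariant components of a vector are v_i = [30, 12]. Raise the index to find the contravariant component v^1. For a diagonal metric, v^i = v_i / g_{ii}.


To raise an index with a diagonal metric: v^i = v_i / g_{ii}.
For index 1: v_1 = 30, g_{11} = 6
v^1 = 30 / 6 = 5

5


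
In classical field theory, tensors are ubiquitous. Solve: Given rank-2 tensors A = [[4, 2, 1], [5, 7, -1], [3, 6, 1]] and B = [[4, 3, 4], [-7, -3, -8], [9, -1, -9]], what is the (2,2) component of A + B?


Tensor addition is component-wise: (A + B)_{ij} = A_{ij} + B_{ij}.
A_{22} = 7
B_{22} = -3
(A + B)_{22} = 7 + -3 = 4

4


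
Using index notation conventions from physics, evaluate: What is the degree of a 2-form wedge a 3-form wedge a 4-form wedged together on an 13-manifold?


The degree of a wedge product is the sum of the degrees of the individual forms.
Degrees: 2, 3, 4
Total degree = 2 + 3 + 4 = 9

9


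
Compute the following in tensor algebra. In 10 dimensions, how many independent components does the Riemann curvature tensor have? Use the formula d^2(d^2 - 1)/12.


The Riemann tensor in d dimensions has d^2(d^2 - 1)/12 independent components.
d = 10, so d^2 = 100
d^2 - 1 = 99
d^2(d^2 - 1) = 100 * 99 = 9900
Divide by 12: 9900 / 12 = 825

825


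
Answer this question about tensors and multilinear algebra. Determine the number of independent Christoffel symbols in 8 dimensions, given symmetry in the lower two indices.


Christoffel symbols Gamma^k_{ij} are symmetric in i,j, so there are d * d(d+1)/2 independent symbols.
d = 8
d(d+1)/2 = 8 * 9 / 2 = 36
Total = 8 * 36 = 288

288


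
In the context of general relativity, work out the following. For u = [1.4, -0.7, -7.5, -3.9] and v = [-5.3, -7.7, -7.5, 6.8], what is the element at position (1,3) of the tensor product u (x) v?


The outer product entry T_{ij} = u_i * v_j.
We need i=1, j=3.
u_1 = 1.4, v_3 = -7.5
T_{1,3} = 1.4 * -7.5 = -10.5

-10.5


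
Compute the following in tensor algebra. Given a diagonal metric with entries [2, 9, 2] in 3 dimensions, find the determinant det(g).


For a diagonal metric, the determinant is the product of diagonal entries.
Diagonal entries: 2, 9, 2
det(g) = 2 * 9 * 2 = 36

36


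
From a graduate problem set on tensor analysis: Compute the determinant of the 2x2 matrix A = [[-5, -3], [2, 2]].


For a 2x2 matrix [[a, b], [c, d]], det = a*d - b*c.
a = -5, b = -3, c = 2, d = 2
a*d = -5 * 2 = -10
b*c = -3 * 2 = -6
det = -10 - -6 = -4

-4


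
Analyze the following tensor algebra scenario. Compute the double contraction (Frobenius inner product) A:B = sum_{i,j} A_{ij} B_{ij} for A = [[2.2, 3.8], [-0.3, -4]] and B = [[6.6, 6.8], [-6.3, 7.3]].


A:B = sum over all i,j of A_{ij} * B_{ij}.
Row 1: 2.2*6.6=14.52, 3.8*6.8=25.84 => row sum = 40.36
Row 2: -0.3*-6.3=1.89, -4*7.3=-29.2 => row sum = -27.31
Total = 40.36 + -27.31 = 13.05

13.05


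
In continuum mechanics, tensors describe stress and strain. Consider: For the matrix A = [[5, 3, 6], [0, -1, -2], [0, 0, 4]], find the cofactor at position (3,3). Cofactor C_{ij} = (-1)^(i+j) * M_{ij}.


To find cofactor C_{33}, delete row 3 and column 3.
The resulting 2x2 submatrix is: [[5, 3], [0, -1]]
Minor M_{33} = 5*-1 - 3*0
  = -5 - 0 = -5
Sign = (-1)^(3+3) = (-1)^6 = 1
Cofactor C_{33} = 1 * -5 = -5

-5


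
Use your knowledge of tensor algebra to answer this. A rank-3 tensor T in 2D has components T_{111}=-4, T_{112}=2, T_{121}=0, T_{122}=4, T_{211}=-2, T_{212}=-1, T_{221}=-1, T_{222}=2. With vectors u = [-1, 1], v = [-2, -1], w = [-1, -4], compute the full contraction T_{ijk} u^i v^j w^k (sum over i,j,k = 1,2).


S = sum over i,j,k of T_{ijk} u_i v_j w_k. Expanding all 8 terms:
T_{111}*u_1*v_1*w_1 = -4*-1*-2*-1 = 8  (running total: 8)
T_{112}*u_1*v_1*w_2 = 2*-1*-2*-4 = -16  (running total: -8)
T_{121}*u_1*v_2*w_1 = 0*-1*-1*-1 = 0  (running total: -8)
T_{122}*u_1*v_2*w_2 = 4*-1*-1*-4 = -16  (running total: -24)
T_{211}*u_2*v_1*w_1 = -2*1*-2*-1 = -4  (running total: -28)
T_{212}*u_2*v_1*w_2 = -1*1*-2*-4 = -8  (running total: -36)
T_{221}*u_2*v_2*w_1 = -1*1*-1*-1 = -1  (running total: -37)
T_{222}*u_2*v_2*w_2 = 2*1*-1*-4 = 8  (running total: -29)
S = -29

-29


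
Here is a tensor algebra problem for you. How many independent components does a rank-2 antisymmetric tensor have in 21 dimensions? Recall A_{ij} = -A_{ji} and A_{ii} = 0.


An antisymmetric rank-2 tensor satisfies A_{ij} = -A_{ji}, so diagonal entries are zero.
The independent components are the upper-triangular entries: C(n, 2) = n(n-1)/2.
n = 21
C(21, 2) = 21 * 20 / 2 = 420 / 2 = 210

210


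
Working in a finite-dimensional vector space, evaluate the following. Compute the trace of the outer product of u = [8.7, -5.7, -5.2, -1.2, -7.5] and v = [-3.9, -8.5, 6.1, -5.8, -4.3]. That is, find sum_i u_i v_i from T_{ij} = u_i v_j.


The outer product gives T_{ij} = u_i v_j.
The trace (contraction) is Tr(T) = sum_i T_{ii} = sum_i u_i v_i.
Diagonal entries:
T_{11} = u_1 * v_1 = 8.7 * -3.9 = -33.93
T_{22} = u_2 * v_2 = -5.7 * -8.5 = 48.45
T_{33} = u_3 * v_3 = -5.2 * 6.1 = -31.72
T_{44} = u_4 * v_4 = -1.2 * -5.8 = 6.96
T_{55} = u_5 * v_5 = -7.5 * -4.3 = 32.25
Tr(T) = -33.93 + 48.45 + -31.72 + 6.96 + 32.25 = 22.01

22.01


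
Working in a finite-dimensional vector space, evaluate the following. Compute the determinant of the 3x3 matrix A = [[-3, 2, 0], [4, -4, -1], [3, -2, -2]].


Expanding along the first row, det(A) = a11*M_11 - a12*M_12 + a13*M_13, where M_1j is the (1,j) minor.
Minor M_11 = -4*-2 - -1*-2 = 6
Minor M_12 = 4*-2 - -1*3 = -5
Minor M_13 = 4*-2 - -4*3 = 4
det = -3*(6) - 2*(-5) + 0*(4)
    = -18 - -10 + 0
    = -8

-8


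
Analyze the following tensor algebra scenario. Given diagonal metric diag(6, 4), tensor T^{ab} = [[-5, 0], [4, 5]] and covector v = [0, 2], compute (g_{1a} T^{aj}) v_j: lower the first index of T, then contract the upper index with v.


Step 1: lower the first index. For a diagonal metric, g_{ia} T^{aj} = g_{ii} T^{ij} (no sum on i).
g_{11} = 6
S_1{}^1 = 6 * T^{11} = 6 * -5 = -30
S_1{}^2 = 6 * T^{12} = 6 * 0 = 0
Step 2: contract S_1{}^j with v_j.
S_1{}^1 * v_1 = -30 * 0 = 0
S_1{}^2 * v_2 = 0 * 2 = 0
Result = 0 + 0 = 0

0


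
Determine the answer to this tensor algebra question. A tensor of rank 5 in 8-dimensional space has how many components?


The number of components of a rank-r tensor in d dimensions is d^r.
Here d = 8 and r = 5.
8^5 = 32768

32768


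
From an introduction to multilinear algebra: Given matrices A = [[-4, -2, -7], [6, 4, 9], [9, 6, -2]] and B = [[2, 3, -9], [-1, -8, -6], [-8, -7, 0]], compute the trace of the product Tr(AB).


Tr(AB) = sum_i (AB)_{ii} where (AB)_{ii} = sum_k A_{ik} B_{ki}.
(AB)_{11} = -4*2 + -2*-1 + -7*-8 = 50
(AB)_{22} = 6*3 + 4*-8 + 9*-7 = -77
(AB)_{33} = 9*-9 + 6*-6 + -2*0 = -117
Tr(AB) = 50 + -77 + -117 = -144

-144


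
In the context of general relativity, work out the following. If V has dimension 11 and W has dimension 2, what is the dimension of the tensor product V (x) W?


The dimension of a tensor product is the product of dimensions.
dim(V) = 11, dim(W) = 2
dim(V (x) W) = 11 * 2 = 22

22


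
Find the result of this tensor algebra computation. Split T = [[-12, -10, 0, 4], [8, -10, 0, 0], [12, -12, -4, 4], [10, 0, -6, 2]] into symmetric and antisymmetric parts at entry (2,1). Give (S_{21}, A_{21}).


T_{21} = 8
T_{12} = -10
S_{21} = (8 + -10)/2 = -2/2 = -1
A_{21} = (8 - -10)/2 = 18/2 = 9
Check: S + A = -1 + 9 = 8 = T_{21}.

(-1, 9)


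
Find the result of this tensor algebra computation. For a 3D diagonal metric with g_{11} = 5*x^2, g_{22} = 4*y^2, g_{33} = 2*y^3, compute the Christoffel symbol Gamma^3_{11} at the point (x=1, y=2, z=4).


For a diagonal metric, Gamma^k_{ij} = (1/2) g^{kk} (dg_{ik}/dx_j + dg_{jk}/dx_i - dg_{ij}/dx_k).
The metric is diagonal, so g_{ab} = 0 for a != b.
At the given point: g_{11} = 5, g_{22} = 16, g_{33} = 16
g^{33} = 1/16
dg_{13}/dx_1 = 0 (off-diagonal)
dg_{13}/dx_1 = 0 (off-diagonal)
dg_{11}/dx_3 = dg_{11}/dx_3 = 0
Numerator = 0 + 0 - 0 = 0
Gamma^3_{11} = 0 / (2 * 16) = 0

0


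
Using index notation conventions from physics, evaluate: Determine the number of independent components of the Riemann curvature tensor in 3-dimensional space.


The Riemann tensor in d dimensions has d^2(d^2 - 1)/12 independent components.
d = 3, so d^2 = 9
d^2 - 1 = 8
d^2(d^2 - 1) = 9 * 8 = 72
Divide by 12: 72 / 12 = 6

6


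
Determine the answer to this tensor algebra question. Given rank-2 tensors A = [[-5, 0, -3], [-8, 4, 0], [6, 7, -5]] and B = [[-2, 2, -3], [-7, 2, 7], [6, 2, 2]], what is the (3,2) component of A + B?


Tensor addition is component-wise: (A + B)_{ij} = A_{ij} + B_{ij}.
A_{32} = 7
B_{32} = 2
(A + B)_{32} = 7 + 2 = 9

9


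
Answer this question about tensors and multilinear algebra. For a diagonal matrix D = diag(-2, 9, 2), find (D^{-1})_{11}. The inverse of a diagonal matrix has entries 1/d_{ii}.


For a diagonal matrix, the inverse has entries (D^{-1})_{ii} = 1/d_{ii}.
The diagonal entries are: d_{11} = -2, d_{22} = 9, d_{33} = 2
We need (D^{-1})_{11} = 1/d_{11} = 1/-2 = -1/2

-1/2


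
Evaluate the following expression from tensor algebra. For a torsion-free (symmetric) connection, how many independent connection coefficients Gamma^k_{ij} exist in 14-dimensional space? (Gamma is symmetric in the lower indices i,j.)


Christoffel symbols Gamma^k_{ij} are symmetric in i,j, so there are d * d(d+1)/2 independent symbols.
d = 14
d(d+1)/2 = 14 * 15 / 2 = 105
Total = 14 * 105 = 1470

1470


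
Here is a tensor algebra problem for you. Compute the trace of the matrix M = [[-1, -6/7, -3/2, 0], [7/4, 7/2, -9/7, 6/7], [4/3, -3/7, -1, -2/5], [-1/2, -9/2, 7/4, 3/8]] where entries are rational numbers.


The trace is the sum of diagonal entries.
Diagonal: M[1,1] = -1, M[2,2] = 7/2, M[3,3] = -1, M[4,4] = 3/8
Tr(M) = -1 + 7/2 + -1 + 3/8
Computing step by step:
After adding M[1,1]: -1
After adding M[2,2]: 5/2
After adding M[3,3]: 3/2
After adding M[4,4]: 15/8
Tr(M) = 15/8

15/8


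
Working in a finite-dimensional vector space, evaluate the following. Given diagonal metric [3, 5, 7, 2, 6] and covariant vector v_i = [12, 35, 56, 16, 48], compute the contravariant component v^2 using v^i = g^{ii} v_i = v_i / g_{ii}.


To raise an index with a diagonal metric: v^i = v_i / g_{ii}.
For index 2: v_2 = 35, g_{22} = 5
v^2 = 35 / 5 = 7

7


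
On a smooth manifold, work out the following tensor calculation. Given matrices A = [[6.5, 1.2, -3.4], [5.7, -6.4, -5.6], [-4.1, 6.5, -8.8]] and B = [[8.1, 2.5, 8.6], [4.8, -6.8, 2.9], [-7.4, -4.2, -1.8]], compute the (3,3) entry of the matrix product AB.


(AB)_{ij} = sum_k A_{ik} B_{kj}.
For i=3, j=3:
A_{31} * B_{13} = -4.1 * 8.6 = -35.26
A_{32} * B_{23} = 6.5 * 2.9 = 18.85
A_{33} * B_{33} = -8.8 * -1.8 = 15.84
Sum = -35.26 + 18.85 + 15.84 = -0.57

-0.57


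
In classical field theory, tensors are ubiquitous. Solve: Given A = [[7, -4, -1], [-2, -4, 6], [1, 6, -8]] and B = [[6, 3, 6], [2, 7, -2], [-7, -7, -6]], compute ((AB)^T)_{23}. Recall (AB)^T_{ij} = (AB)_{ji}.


(AB)^T_{ij} = (AB)_{ji} = sum_k A_{jk} B_{ki}.
For i=2, j=3 we need (AB)_{32}:
A_{31} * B_{12} = 1 * 3 = 3
A_{32} * B_{22} = 6 * 7 = 42
A_{33} * B_{32} = -8 * -7 = 56
Sum = 3 + 42 + 56 = 101

101


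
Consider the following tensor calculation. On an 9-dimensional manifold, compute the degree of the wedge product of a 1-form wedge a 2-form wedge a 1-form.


The degree of a wedge product is the sum of the degrees of the individual forms.
Degrees: 1, 2, 1
Total degree = 1 + 2 + 1 = 4

4


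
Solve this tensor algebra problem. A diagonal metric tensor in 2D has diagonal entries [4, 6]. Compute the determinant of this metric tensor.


For a diagonal metric, the determinant is the product of diagonal entries.
Diagonal entries: 4, 6
det(g) = 4 * 6 = 24

24


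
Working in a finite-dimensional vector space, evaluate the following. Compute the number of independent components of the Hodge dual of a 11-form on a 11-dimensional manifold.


The Hodge dual of a p-form on an n-dimensional manifold is an (n-p)-form.
n = 11, p = 11, so dual degree = 11 - 11 = 0
The number of components is C(n, n-p) = C(11, 0) = 1

1


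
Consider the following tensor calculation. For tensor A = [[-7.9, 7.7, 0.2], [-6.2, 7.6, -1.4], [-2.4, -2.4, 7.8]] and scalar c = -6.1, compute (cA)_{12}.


Scalar multiplication: (cA)_{ij} = c * A_{ij}.
c = -6.1
A_{12} = 7.7
(cA)_{12} = -6.1 * 7.7 = -46.97

-46.97


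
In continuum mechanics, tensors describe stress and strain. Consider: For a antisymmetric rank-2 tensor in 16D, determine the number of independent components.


A antisymmetric rank-2 tensor in d dimensions has d(d-1)/2 independent components.
d = 16
d(d-1)/2 = 16 * 15 / 2 = 240 / 2 = 120

120


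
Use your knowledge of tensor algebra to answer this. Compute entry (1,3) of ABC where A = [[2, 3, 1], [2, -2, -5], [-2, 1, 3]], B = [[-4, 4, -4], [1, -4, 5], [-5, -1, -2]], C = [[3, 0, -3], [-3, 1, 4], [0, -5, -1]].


(ABC)_{13} = sum_m (AB)_{1m} C_{m3}. First compute row 1 of AB.
(AB)_{11} = 2*-4 + 3*1 + 1*-5 = -10
(AB)_{12} = 2*4 + 3*-4 + 1*-1 = -5
(AB)_{13} = 2*-4 + 3*5 + 1*-2 = 5
Now contract with column 3 of C:
(AB)_{11} * C_{13} = -10 * -3 = 30
(AB)_{12} * C_{23} = -5 * 4 = -20
(AB)_{13} * C_{33} = 5 * -1 = -5
(ABC)_{13} = 30 + -20 + -5 = 5

5


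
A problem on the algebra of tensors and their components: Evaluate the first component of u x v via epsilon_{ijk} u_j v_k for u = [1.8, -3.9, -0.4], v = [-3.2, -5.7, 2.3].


(u x v)_1 = sum_{j,k} epsilon_{1jk} u_j v_k. Only permutations of (1,2,3) contribute; the two non-zero terms are:
eps_{123} u_2 v_3 = 1 * -3.9 * 2.3 = -8.97
eps_{132} u_3 v_2 = -1 * -0.4 * -5.7 = -2.28
(u x v)_1 = -11.25

-11.25


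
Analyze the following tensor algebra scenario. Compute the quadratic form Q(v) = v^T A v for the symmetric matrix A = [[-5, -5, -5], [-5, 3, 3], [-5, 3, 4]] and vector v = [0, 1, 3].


First compute Av:
(Av)_1 = -5*0 + -5*1 + -5*3 = -20
(Av)_2 = -5*0 + 3*1 + 3*3 = 12
(Av)_3 = -5*0 + 3*1 + 4*3 = 15
Av = [-20, 12, 15]
Then v^T (Av) = 0*-20 + 1*12 + 3*15
= 0 + 12 + 45 = 57

57


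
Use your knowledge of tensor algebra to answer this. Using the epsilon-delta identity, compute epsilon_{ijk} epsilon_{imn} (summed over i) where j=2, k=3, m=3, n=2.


Using the identity: epsilon_{ijk} epsilon_{imn} = delta_{jm} delta_{kn} - delta_{jn} delta_{km}.
delta_{23} = 0
delta_{32} = 0
delta_{22} = 1
delta_{33} = 1
Result = 0 * 0 - 1 * 1 = 0 - 1 = -1

-1


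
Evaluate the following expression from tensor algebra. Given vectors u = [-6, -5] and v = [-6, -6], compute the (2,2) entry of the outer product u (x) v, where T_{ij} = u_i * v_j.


The outer product entry T_{ij} = u_i * v_j.
We need i=2, j=2.
u_2 = -5, v_2 = -6
T_{2,2} = -5 * -6 = 30

30


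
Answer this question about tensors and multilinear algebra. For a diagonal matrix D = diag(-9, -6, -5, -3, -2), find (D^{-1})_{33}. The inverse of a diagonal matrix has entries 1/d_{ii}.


For a diagonal matrix, the inverse has entries (D^{-1})_{ii} = 1/d_{ii}.
The diagonal entries are: d_{11} = -9, d_{22} = -6, d_{33} = -5, d_{44} = -3, d_{55} = -2
We need (D^{-1})_{33} = 1/d_{33} = 1/-5 = -1/5

-1/5


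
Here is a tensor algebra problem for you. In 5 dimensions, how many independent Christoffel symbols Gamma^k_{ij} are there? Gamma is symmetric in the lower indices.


Christoffel symbols Gamma^k_{ij} are symmetric in i,j, so there are d * d(d+1)/2 independent symbols.
d = 5
d(d+1)/2 = 5 * 6 / 2 = 15
Total = 5 * 15 = 75

75


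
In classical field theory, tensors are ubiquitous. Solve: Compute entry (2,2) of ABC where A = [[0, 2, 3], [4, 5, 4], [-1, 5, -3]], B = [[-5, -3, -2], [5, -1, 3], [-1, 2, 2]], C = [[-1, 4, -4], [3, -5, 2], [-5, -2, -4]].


(ABC)_{22} = sum_m (AB)_{2m} C_{m2}. First compute row 2 of AB.
(AB)_{21} = 4*-5 + 5*5 + 4*-1 = 1
(AB)_{22} = 4*-3 + 5*-1 + 4*2 = -9
(AB)_{23} = 4*-2 + 5*3 + 4*2 = 15
Now contract with column 2 of C:
(AB)_{21} * C_{12} = 1 * 4 = 4
(AB)_{22} * C_{22} = -9 * -5 = 45
(AB)_{23} * C_{32} = 15 * -2 = -30
(ABC)_{22} = 4 + 45 + -30 = 19

19


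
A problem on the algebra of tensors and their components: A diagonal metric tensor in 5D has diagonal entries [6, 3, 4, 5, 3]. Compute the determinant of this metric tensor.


For a diagonal metric, the determinant is the product of diagonal entries.
Diagonal entries: 6, 3, 4, 5, 3
det(g) = 6 * 3 * 4 * 5 * 3 = 1080

1080


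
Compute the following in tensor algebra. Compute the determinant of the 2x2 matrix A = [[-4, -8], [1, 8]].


For a 2x2 matrix [[a, b], [c, d]], det = a*d - b*c.
a = -4, b = -8, c = 1, d = 8
a*d = -4 * 8 = -32
b*c = -8 * 1 = -8
det = -32 - -8 = -24

-24


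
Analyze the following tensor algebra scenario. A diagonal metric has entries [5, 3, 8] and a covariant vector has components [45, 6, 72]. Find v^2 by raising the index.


To raise an index with a diagonal metric: v^i = v_i / g_{ii}.
For index 2: v_2 = 6, g_{22} = 3
v^2 = 6 / 3 = 2

2


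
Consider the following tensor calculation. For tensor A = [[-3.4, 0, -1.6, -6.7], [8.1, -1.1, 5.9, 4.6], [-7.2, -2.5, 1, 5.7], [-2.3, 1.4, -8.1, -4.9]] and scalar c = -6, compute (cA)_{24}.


Scalar multiplication: (cA)_{ij} = c * A_{ij}.
c = -6
A_{24} = 4.6
(cA)_{24} = -6 * 4.6 = -27.6

-27.6


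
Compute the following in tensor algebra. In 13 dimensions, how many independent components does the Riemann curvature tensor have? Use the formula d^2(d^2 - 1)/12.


The Riemann tensor in d dimensions has d^2(d^2 - 1)/12 independent components.
d = 13, so d^2 = 169
d^2 - 1 = 168
d^2(d^2 - 1) = 169 * 168 = 28392
Divide by 12: 28392 / 12 = 2366

2366


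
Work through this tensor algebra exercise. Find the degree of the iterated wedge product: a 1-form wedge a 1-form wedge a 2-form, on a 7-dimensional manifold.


The degree of a wedge product is the sum of the degrees of the individual forms.
Degrees: 1, 1, 2
Total degree = 1 + 1 + 2 = 4

4


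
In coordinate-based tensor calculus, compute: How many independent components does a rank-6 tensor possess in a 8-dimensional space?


The number of components of a rank-r tensor in d dimensions is d^r.
Here d = 8 and r = 6.
8^6 = 262144

262144


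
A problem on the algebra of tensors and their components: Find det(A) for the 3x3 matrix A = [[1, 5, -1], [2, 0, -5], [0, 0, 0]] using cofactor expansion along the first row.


Expanding along the first row, det(A) = a11*M_11 - a12*M_12 + a13*M_13, where M_1j is the (1,j) minor.
Minor M_11 = 0*0 - -5*0 = 0
Minor M_12 = 2*0 - -5*0 = 0
Minor M_13 = 2*0 - 0*0 = 0
det = 1*(0) - 5*(0) + -1*(0)
    = 0 - 0 + 0
    = 0

0


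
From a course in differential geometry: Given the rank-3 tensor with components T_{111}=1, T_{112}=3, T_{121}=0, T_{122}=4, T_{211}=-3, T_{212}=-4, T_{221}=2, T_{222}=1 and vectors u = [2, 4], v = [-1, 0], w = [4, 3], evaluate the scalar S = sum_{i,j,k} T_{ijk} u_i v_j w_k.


S = sum over i,j,k of T_{ijk} u_i v_j w_k. Expanding all 8 terms:
T_{111}*u_1*v_1*w_1 = 1*2*-1*4 = -8  (running total: -8)
T_{112}*u_1*v_1*w_2 = 3*2*-1*3 = -18  (running total: -26)
T_{121}*u_1*v_2*w_1 = 0*2*0*4 = 0  (running total: -26)
T_{122}*u_1*v_2*w_2 = 4*2*0*3 = 0  (running total: -26)
T_{211}*u_2*v_1*w_1 = -3*4*-1*4 = 48  (running total: 22)
T_{212}*u_2*v_1*w_2 = -4*4*-1*3 = 48  (running total: 70)
T_{221}*u_2*v_2*w_1 = 2*4*0*4 = 0  (running total: 70)
T_{222}*u_2*v_2*w_2 = 1*4*0*3 = 0  (running total: 70)
S = 70

70


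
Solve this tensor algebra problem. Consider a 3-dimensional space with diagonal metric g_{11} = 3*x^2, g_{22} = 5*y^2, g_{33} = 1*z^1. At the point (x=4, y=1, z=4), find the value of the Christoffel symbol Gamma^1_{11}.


For a diagonal metric, Gamma^k_{ij} = (1/2) g^{kk} (dg_{ik}/dx_j + dg_{jk}/dx_i - dg_{ij}/dx_k).
The metric is diagonal, so g_{ab} = 0 for a != b.
At the given point: g_{11} = 48, g_{22} = 5, g_{33} = 4
g^{11} = 1/48
dg_{11}/dx_1 = dg_{11}/dx_1 = 24
dg_{11}/dx_1 = dg_{11}/dx_1 = 24
dg_{11}/dx_1 = dg_{11}/dx_1 = 24
Numerator = 24 + 24 - 24 = 24
Gamma^1_{11} = 24 / (2 * 48) = 1/4

1/4


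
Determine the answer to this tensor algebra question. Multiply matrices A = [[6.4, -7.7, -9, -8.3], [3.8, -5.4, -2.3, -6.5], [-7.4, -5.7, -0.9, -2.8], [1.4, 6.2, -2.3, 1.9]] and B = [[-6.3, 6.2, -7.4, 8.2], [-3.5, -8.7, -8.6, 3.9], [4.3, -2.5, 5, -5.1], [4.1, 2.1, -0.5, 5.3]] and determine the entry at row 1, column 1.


(AB)_{ij} = sum_k A_{ik} B_{kj}.
For i=1, j=1:
A_{11} * B_{11} = 6.4 * -6.3 = -40.32
A_{12} * B_{21} = -7.7 * -3.5 = 26.95
A_{13} * B_{31} = -9 * 4.3 = -38.7
A_{14} * B_{41} = -8.3 * 4.1 = -34.03
Sum = -40.32 + 26.95 + -38.7 + -34.03 = -86.1

-86.1


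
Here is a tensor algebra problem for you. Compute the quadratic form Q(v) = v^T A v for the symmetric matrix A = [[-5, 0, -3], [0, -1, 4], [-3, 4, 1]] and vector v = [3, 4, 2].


First compute Av:
(Av)_1 = -5*3 + 0*4 + -3*2 = -21
(Av)_2 = 0*3 + -1*4 + 4*2 = 4
(Av)_3 = -3*3 + 4*4 + 1*2 = 9
Av = [-21, 4, 9]
Then v^T (Av) = 3*-21 + 4*4 + 2*9
= -63 + 16 + 18 = -29

-29


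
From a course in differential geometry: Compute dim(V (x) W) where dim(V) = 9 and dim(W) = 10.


The dimension of a tensor product is the product of dimensions.
dim(V) = 9, dim(W) = 10
dim(V (x) W) = 9 * 10 = 90

90


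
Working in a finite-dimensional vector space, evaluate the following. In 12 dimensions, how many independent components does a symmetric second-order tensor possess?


A symmetric rank-2 tensor in d dimensions has d(d+1)/2 independent components.
d = 12
d(d+1)/2 = 12 * 13 / 2 = 156 / 2 = 78

78


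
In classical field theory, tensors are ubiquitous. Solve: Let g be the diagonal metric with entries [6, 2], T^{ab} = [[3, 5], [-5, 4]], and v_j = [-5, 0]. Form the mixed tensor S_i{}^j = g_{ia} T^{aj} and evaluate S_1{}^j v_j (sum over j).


Step 1: lower the first index. For a diagonal metric, g_{ia} T^{aj} = g_{ii} T^{ij} (no sum on i).
g_{11} = 6
S_1{}^1 = 6 * T^{11} = 6 * 3 = 18
S_1{}^2 = 6 * T^{12} = 6 * 5 = 30
Step 2: contract S_1{}^j with v_j.
S_1{}^1 * v_1 = 18 * -5 = -90
S_1{}^2 * v_2 = 30 * 0 = 0
Result = -90 + 0 = -90

-90


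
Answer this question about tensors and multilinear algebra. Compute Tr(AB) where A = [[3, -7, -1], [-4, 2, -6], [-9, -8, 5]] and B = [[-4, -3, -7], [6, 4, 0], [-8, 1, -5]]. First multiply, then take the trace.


Tr(AB) = sum_i (AB)_{ii} where (AB)_{ii} = sum_k A_{ik} B_{ki}.
(AB)_{11} = 3*-4 + -7*6 + -1*-8 = -46
(AB)_{22} = -4*-3 + 2*4 + -6*1 = 14
(AB)_{33} = -9*-7 + -8*0 + 5*-5 = 38
Tr(AB) = -46 + 14 + 38 = 6

6


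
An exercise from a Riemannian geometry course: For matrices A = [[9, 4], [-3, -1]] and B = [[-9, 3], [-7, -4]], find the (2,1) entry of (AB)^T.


(AB)^T_{ij} = (AB)_{ji} = sum_k A_{jk} B_{ki}.
For i=2, j=1 we need (AB)_{12}:
A_{11} * B_{12} = 9 * 3 = 27
A_{12} * B_{22} = 4 * -4 = -16
Sum = 27 + -16 = 11

11


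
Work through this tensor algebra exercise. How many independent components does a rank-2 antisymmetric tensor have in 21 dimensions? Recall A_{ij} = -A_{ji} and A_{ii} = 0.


An antisymmetric rank-2 tensor satisfies A_{ij} = -A_{ji}, so diagonal entries are zero.
The independent components are the upper-triangular entries: C(n, 2) = n(n-1)/2.
n = 21
C(21, 2) = 21 * 20 / 2 = 420 / 2 = 210

210


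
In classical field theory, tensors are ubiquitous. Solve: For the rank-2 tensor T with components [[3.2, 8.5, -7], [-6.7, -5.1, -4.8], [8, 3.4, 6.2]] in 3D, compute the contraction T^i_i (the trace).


The contraction (trace) of a rank-2 tensor is the sum of its diagonal elements.
Diagonal entries: A[1,1] = 3.2, A[2,2] = -5.1, A[3,3] = 6.2
Tr(A) = 3.2 + -5.1 + 6.2 = 4.3

4.3


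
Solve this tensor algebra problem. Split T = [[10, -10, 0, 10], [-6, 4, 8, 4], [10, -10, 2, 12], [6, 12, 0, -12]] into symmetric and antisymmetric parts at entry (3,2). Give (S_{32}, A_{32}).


T_{32} = -10
T_{23} = 8
S_{32} = (-10 + 8)/2 = -2/2 = -1
A_{32} = (-10 - 8)/2 = -18/2 = -9
Check: S + A = -1 + -9 = -10 = T_{32}.

(-1, -9)


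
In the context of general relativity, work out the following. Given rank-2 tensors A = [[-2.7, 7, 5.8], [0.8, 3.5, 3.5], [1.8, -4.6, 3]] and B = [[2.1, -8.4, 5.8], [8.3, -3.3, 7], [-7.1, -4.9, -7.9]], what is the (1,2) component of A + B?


Tensor addition is component-wise: (A + B)_{ij} = A_{ij} + B_{ij}.
A_{12} = 7
B_{12} = -8.4
(A + B)_{12} = 7 + -8.4 = -1.4

-1.4


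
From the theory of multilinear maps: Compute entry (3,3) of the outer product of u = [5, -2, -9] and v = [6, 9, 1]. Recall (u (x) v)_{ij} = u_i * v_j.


The outer product entry T_{ij} = u_i * v_j.
We need i=3, j=3.
u_3 = -9, v_3 = 1
T_{3,3} = -9 * 1 = -9

-9


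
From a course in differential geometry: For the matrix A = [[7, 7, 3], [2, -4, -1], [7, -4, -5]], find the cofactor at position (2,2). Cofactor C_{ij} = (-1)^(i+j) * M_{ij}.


To find cofactor C_{22}, delete row 2 and column 2.
The resulting 2x2 submatrix is: [[7, 3], [7, -5]]
Minor M_{22} = 7*-5 - 3*7
  = -35 - 21 = -56
Sign = (-1)^(2+2) = (-1)^4 = 1
Cofactor C_{22} = 1 * -56 = -56

-56


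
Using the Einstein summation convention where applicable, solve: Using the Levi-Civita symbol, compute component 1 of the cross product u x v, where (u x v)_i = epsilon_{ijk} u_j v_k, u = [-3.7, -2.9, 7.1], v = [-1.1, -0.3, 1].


(u x v)_1 = sum_{j,k} epsilon_{1jk} u_j v_k. Only permutations of (1,2,3) contribute; the two non-zero terms are:
eps_{123} u_2 v_3 = 1 * -2.9 * 1 = -2.9
eps_{132} u_3 v_2 = -1 * 7.1 * -0.3 = 2.13
(u x v)_1 = -0.77

-0.77


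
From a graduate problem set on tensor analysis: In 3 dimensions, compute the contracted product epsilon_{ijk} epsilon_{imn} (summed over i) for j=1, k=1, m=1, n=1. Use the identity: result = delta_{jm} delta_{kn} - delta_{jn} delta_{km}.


Using the identity: epsilon_{ijk} epsilon_{imn} = delta_{jm} delta_{kn} - delta_{jn} delta_{km}.
delta_{11} = 1
delta_{11} = 1
delta_{11} = 1
delta_{11} = 1
Result = 1 * 1 - 1 * 1 = 1 - 1 = 0

0


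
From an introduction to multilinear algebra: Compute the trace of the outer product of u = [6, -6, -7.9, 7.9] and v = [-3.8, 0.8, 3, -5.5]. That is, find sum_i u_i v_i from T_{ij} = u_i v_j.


The outer product gives T_{ij} = u_i v_j.
The trace (contraction) is Tr(T) = sum_i T_{ii} = sum_i u_i v_i.
Diagonal entries:
T_{11} = u_1 * v_1 = 6 * -3.8 = -22.8
T_{22} = u_2 * v_2 = -6 * 0.8 = -4.8
T_{33} = u_3 * v_3 = -7.9 * 3 = -23.7
T_{44} = u_4 * v_4 = 7.9 * -5.5 = -43.45
Tr(T) = -22.8 + -4.8 + -23.7 + -43.45 = -94.75

-94.75


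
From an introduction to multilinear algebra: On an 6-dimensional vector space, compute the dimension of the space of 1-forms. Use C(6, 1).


The dimension of the space of p-forms on an n-dimensional space is C(n, p).
n = 6, p = 1
C(6, 1) = 6! / (1! * 5!) = 6

6
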